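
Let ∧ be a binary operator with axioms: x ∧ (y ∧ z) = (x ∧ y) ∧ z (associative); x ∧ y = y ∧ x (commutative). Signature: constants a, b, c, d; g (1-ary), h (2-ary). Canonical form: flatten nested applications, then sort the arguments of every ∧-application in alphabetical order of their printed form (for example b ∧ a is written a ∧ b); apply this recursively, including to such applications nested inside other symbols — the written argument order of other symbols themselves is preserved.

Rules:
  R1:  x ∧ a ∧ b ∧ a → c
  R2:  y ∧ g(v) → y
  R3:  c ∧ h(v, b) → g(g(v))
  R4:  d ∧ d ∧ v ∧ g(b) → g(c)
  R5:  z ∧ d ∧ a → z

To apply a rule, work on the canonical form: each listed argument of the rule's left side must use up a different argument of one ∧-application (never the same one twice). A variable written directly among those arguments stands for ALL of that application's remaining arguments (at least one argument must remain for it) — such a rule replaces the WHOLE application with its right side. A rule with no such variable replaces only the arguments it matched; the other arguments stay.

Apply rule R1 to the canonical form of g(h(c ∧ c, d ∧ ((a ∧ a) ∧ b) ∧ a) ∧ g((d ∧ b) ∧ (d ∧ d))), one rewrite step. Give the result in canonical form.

Answer: g(g(b ∧ d ∧ d ∧ d) ∧ h(c ∧ c, c))

Derivation:
Canonical form:  g(g(b ∧ d ∧ d ∧ d) ∧ h(c ∧ c, a ∧ a ∧ a ∧ b ∧ d))
Match R1:  consume a, a, b;  x := a ∧ d
The variable takes the whole remainder — replace the entire application.
Result:  g(g(b ∧ d ∧ d ∧ d) ∧ h(c ∧ c, c))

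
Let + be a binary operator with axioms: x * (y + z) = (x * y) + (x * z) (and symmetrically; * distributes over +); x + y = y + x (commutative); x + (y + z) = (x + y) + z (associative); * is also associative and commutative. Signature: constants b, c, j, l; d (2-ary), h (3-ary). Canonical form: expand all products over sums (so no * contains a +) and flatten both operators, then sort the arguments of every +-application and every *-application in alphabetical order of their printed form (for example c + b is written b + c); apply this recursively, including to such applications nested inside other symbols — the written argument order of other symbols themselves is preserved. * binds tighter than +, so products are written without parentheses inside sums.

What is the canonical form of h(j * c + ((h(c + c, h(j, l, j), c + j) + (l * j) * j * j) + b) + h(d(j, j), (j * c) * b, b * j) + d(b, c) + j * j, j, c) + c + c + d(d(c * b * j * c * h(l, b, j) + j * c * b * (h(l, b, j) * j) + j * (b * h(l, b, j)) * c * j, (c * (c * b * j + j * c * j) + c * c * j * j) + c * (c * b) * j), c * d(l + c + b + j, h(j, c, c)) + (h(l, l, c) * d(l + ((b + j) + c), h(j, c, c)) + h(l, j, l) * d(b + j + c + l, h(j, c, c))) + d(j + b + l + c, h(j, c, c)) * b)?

Expand:  h(b + c * j + d(b, c) + h(c + c, h(j, l, j), c + j) + h(d(j, j), b * c * j, b * j) + j * j + j * j * j * l, j, c) + c + c + d(d(b * c * c * h(l, b, j) * j + b * c * h(l, b, j) * j * j + b * c * h(l, b, j) * j * j, b * c * c * j + b * c * c * j + c * c * j * j + c * c * j * j), b * d(b + c + j + l, h(j, c, c)) + c * d(b + c + j + l, h(j, c, c)) + d(b + c + j + l, h(j, c, c)) * h(l, j, l) + d(b + c + j + l, h(j, c, c)) * h(l, l, c))
Order the arguments:  c + c + d(d(b * c * c * h(l, b, j) * j + b * c * h(l, b, j) * j * j + b * c * h(l, b, j) * j * j, b * c * c * j + b * c * c * j + c * c * j * j + c * c * j * j), b * d(b + c + j + l, h(j, c, c)) + c * d(b + c + j + l, h(j, c, c)) + d(b + c + j + l, h(j, c, c)) * h(l, j, l) + d(b + c + j + l, h(j, c, c)) * h(l, l, c)) + h(b + c * j + d(b, c) + h(c + c, h(j, l, j), c + j) + h(d(j, j), b * c * j, b * j) + j * j + j * j * j * l, j, c)

Answer: c + c + d(d(b * c * c * h(l, b, j) * j + b * c * h(l, b, j) * j * j + b * c * h(l, b, j) * j * j, b * c * c * j + b * c * c * j + c * c * j * j + c * c * j * j), b * d(b + c + j + l, h(j, c, c)) + c * d(b + c + j + l, h(j, c, c)) + d(b + c + j + l, h(j, c, c)) * h(l, j, l) + d(b + c + j + l, h(j, c, c)) * h(l, l, c)) + h(b + c * j + d(b, c) + h(c + c, h(j, l, j), c + j) + h(d(j, j), b * c * j, b * j) + j * j + j * j * j * l, j, c)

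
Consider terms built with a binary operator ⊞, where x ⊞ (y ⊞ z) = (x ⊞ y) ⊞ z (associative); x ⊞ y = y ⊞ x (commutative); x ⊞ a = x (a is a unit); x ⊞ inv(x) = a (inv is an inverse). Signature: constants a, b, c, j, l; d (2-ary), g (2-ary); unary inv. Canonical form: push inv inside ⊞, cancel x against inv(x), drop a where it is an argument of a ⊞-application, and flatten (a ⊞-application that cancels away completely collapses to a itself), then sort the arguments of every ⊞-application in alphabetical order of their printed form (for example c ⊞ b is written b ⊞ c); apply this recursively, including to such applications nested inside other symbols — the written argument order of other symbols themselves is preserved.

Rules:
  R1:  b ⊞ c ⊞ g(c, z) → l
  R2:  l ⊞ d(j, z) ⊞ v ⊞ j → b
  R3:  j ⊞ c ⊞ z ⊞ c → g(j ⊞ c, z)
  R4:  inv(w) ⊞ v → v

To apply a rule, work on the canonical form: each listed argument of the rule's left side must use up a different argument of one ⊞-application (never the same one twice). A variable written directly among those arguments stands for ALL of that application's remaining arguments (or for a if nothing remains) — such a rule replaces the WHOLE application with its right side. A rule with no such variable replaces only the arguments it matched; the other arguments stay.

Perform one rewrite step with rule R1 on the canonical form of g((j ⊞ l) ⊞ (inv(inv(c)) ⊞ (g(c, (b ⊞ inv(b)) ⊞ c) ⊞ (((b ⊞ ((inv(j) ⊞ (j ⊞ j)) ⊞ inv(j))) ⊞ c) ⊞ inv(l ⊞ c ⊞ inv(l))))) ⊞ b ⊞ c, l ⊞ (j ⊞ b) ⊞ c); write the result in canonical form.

Answer: g(b ⊞ c ⊞ j ⊞ l ⊞ l, b ⊞ c ⊞ j ⊞ l)

Derivation:
Canonical form:  g(b ⊞ b ⊞ c ⊞ c ⊞ g(c, c) ⊞ j ⊞ l, b ⊞ c ⊞ j ⊞ l)
Apply R1:  consuming b, c, g(c, c);  z := c
New term:  g(b ⊞ c ⊞ j ⊞ l ⊞ l, b ⊞ c ⊞ j ⊞ l)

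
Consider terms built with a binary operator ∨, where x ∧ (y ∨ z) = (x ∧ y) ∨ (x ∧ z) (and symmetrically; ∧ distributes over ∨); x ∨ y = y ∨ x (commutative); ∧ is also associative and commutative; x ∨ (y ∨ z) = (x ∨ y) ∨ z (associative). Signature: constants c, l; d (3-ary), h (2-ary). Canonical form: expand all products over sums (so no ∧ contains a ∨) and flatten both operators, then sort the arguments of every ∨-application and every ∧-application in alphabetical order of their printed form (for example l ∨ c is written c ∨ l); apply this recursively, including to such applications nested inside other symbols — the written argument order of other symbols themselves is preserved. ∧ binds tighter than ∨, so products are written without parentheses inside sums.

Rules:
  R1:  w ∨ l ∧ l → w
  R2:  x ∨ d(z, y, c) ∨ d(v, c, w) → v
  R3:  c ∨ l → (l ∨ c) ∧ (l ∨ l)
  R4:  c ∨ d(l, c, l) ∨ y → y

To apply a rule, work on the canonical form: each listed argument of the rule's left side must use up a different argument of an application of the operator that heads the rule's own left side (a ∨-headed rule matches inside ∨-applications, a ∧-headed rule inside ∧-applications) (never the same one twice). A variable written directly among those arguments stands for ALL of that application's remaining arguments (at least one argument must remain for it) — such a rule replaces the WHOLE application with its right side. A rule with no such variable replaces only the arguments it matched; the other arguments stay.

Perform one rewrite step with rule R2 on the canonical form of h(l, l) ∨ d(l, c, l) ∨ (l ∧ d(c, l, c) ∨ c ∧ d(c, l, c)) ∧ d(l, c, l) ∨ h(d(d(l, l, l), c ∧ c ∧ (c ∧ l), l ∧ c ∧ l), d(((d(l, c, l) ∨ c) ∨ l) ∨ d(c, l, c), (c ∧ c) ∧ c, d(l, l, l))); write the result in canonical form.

Canonical form:  c ∧ d(c, l, c) ∧ d(l, c, l) ∨ d(c, l, c) ∧ d(l, c, l) ∧ l ∨ d(l, c, l) ∨ h(d(d(l, l, l), c ∧ c ∧ c ∧ l, c ∧ l ∧ l), d(c ∨ d(c, l, c) ∨ d(l, c, l) ∨ l, c ∧ c ∧ c, d(l, l, l))) ∨ h(l, l)
Apply R2:  consuming d(c, l, c), d(l, c, l);  v := l, w := l, x := c ∨ l, y := l, z := c
Every leftover argument binds to the variable; the entire application is replaced.
Result:  c ∧ d(c, l, c) ∧ d(l, c, l) ∨ d(c, l, c) ∧ d(l, c, l) ∧ l ∨ d(l, c, l) ∨ h(d(d(l, l, l), c ∧ c ∧ c ∧ l, c ∧ l ∧ l), d(l, c ∧ c ∧ c, d(l, l, l))) ∨ h(l, l)

Answer: c ∧ d(c, l, c) ∧ d(l, c, l) ∨ d(c, l, c) ∧ d(l, c, l) ∧ l ∨ d(l, c, l) ∨ h(d(d(l, l, l), c ∧ c ∧ c ∧ l, c ∧ l ∧ l), d(l, c ∧ c ∧ c, d(l, l, l))) ∨ h(l, l)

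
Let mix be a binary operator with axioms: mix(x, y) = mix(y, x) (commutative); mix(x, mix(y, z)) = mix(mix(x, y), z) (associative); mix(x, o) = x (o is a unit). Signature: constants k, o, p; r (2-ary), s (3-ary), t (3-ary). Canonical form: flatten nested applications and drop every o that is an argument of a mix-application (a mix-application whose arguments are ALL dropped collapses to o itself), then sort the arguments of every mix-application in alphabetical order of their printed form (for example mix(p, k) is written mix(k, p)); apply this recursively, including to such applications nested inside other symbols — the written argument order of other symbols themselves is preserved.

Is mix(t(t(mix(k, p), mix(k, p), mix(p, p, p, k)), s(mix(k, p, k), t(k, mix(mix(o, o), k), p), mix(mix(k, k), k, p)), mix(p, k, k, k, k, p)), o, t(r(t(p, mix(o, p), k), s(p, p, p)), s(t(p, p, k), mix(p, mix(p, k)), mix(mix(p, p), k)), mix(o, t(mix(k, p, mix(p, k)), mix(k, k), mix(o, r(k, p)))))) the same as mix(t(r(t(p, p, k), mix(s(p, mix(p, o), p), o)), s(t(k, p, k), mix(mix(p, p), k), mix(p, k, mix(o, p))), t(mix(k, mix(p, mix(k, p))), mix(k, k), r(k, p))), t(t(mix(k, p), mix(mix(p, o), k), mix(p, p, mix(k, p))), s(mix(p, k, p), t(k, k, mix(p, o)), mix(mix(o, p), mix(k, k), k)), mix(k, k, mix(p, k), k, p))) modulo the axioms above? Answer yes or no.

Left:  mix(t(t(mix(k, p), mix(k, p), mix(p, p, p, k)), s(mix(k, p, k), t(k, mix(mix(o, o), k), p), mix(mix(k, k), k, p)), mix(p, k, k, k, k, p)), o, t(r(t(p, mix(o, p), k), s(p, p, p)), s(t(p, p, k), mix(p, mix(p, k)), mix(mix(p, p), k)), mix(o, t(mix(k, p, mix(p, k)), mix(k, k), mix(o, r(k, p))))))
  Inside:  t(t(mix(k, p), mix(k, p), mix(p, p, p, k)), s(mix(k, p, k), t(k, mix(mix(o, o), k), p), mix(mix(k, k), k, p)), mix(p, k, k, k, k, p))  →  t(t(mix(k, p), mix(k, p), mix(k, p, p, p)), s(mix(k, k, p), t(k, k, p), mix(k, k, k, p)), mix(k, k, k, k, p, p))
  Inside:  t(r(t(p, mix(o, p), k), s(p, p, p)), s(t(p, p, k), mix(p, mix(p, k)), mix(mix(p, p), k)), mix(o, t(mix(k, p, mix(p, k)), mix(k, k), mix(o, r(k, p)))))  →  t(r(t(p, p, k), s(p, p, p)), s(t(p, p, k), mix(k, p, p), mix(k, p, p)), t(mix(k, k, p, p), mix(k, k), r(k, p)))
  Unit:  drop o
  Sort:  mix(t(r(t(p, p, k), s(p, p, p)), s(t(p, p, k), mix(k, p, p), mix(k, p, p)), t(mix(k, k, p, p), mix(k, k), r(k, p))), t(t(mix(k, p), mix(k, p), mix(k, p, p, p)), s(mix(k, k, p), t(k, k, p), mix(k, k, k, p)), mix(k, k, k, k, p, p)))
Right:  mix(t(r(t(p, p, k), mix(s(p, mix(p, o), p), o)), s(t(k, p, k), mix(mix(p, p), k), mix(p, k, mix(o, p))), t(mix(k, mix(p, mix(k, p))), mix(k, k), r(k, p))), t(t(mix(k, p), mix(mix(p, o), k), mix(p, p, mix(k, p))), s(mix(p, k, p), t(k, k, mix(p, o)), mix(mix(o, p), mix(k, k), k)), mix(k, k, mix(p, k), k, p)))
  Simplify inside:  t(r(t(p, p, k), mix(s(p, mix(p, o), p), o)), s(t(k, p, k), mix(mix(p, p), k), mix(p, k, mix(o, p))), t(mix(k, mix(p, mix(k, p))), mix(k, k), r(k, p)))  →  t(r(t(p, p, k), s(p, p, p)), s(t(k, p, k), mix(k, p, p), mix(k, p, p)), t(mix(k, k, p, p), mix(k, k), r(k, p)))
  Inside:  t(t(mix(k, p), mix(mix(p, o), k), mix(p, p, mix(k, p))), s(mix(p, k, p), t(k, k, mix(p, o)), mix(mix(o, p), mix(k, k), k)), mix(k, k, mix(p, k), k, p))  →  t(t(mix(k, p), mix(k, p), mix(k, p, p, p)), s(mix(k, p, p), t(k, k, p), mix(k, k, k, p)), mix(k, k, k, k, p, p))
  Order the arguments:  mix(t(r(t(p, p, k), s(p, p, p)), s(t(k, p, k), mix(k, p, p), mix(k, p, p)), t(mix(k, k, p, p), mix(k, k), r(k, p))), t(t(mix(k, p), mix(k, p), mix(k, p, p, p)), s(mix(k, p, p), t(k, k, p), mix(k, k, k, p)), mix(k, k, k, k, p, p)))

Answer: no — mix(t(r(t(p, p, k), s(p, p, p)), s(t(p, p, k), mix(k, p, p), mix(k, p, p)), t(mix(k, k, p, p), mix(k, k), r(k, p))), t(t(mix(k, p), mix(k, p), mix(k, p, p, p)), s(mix(k, k, p), t(k, k, p), mix(k, k, k, p)), mix(k, k, k, k, p, p))) vs mix(t(r(t(p, p, k), s(p, p, p)), s(t(k, p, k), mix(k, p, p), mix(k, p, p)), t(mix(k, k, p, p), mix(k, k), r(k, p))), t(t(mix(k, p), mix(k, p), mix(k, p, p, p)), s(mix(k, p, p), t(k, k, p), mix(k, k, k, p)), mix(k, k, k, k, p, p)))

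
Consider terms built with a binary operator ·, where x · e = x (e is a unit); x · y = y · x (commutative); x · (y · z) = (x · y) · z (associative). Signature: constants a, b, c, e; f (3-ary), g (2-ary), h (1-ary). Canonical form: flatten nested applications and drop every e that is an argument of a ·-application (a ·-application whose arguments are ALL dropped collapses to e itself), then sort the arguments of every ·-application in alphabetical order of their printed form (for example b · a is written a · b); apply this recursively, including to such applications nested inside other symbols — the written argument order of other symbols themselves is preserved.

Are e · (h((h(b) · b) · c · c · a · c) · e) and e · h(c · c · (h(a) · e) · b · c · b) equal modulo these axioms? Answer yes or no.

Answer: no — h(a · b · c · c · c · h(b)) vs h(b · b · c · c · c · h(a))

Derivation:
Left:  e · (h((h(b) · b) · c · c · a · c) · e)
  Un-nest:  e · h((h(b) · b) · c · c · a · c) · e
  Canonicalize subterm:  h((h(b) · b) · c · c · a · c)  →  h(a · b · c · c · c · h(b))
  Units out:  drop e (×2)
  Sort:  h(a · b · c · c · c · h(b))
Right:  e · h(c · c · (h(a) · e) · b · c · b)
  Inside:  h(c · c · (h(a) · e) · b · c · b)  →  h(b · b · c · c · c · h(a))
  Drop the unit:  drop e
  Order the arguments:  h(b · b · c · c · c · h(a))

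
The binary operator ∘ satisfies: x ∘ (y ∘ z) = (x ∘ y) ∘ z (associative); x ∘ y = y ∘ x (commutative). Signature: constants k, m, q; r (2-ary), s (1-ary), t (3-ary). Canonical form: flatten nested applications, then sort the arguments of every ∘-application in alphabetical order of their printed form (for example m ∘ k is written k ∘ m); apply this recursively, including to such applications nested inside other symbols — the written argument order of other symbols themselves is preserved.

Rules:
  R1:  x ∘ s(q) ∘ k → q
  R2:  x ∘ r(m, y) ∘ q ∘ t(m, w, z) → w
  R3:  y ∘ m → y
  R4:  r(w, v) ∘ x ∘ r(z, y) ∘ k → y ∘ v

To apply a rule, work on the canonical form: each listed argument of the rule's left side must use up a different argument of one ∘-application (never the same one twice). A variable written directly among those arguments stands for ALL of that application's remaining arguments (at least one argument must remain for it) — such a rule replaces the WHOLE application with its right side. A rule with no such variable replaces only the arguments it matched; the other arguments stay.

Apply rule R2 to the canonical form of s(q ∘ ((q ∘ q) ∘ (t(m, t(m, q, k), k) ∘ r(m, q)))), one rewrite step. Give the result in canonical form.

Canonical form:  s(q ∘ q ∘ q ∘ r(m, q) ∘ t(m, t(m, q, k), k))
Apply R2:  consuming q, r(m, q), t(m, t(m, q, k), k);  w := t(m, q, k), x := q ∘ q, y := q, z := k
The variable takes the whole remainder — replace the entire application.
New term:  s(t(m, q, k))

Answer: s(t(m, q, k))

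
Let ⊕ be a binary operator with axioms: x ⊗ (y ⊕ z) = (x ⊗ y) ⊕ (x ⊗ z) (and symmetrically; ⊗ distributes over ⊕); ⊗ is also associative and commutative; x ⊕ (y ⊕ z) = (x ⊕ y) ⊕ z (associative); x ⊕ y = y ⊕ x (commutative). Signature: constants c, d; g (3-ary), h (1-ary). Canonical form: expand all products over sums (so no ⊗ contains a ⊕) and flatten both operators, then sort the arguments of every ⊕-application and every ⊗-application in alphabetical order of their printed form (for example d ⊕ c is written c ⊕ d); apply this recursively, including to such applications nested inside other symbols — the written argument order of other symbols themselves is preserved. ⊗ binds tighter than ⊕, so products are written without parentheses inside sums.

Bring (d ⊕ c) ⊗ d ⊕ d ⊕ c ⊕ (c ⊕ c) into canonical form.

Answer: c ⊕ c ⊕ c ⊕ c ⊗ d ⊕ d ⊕ d ⊗ d

Derivation:
Expand:  d ⊗ d ⊕ c ⊗ d ⊕ d ⊕ c ⊕ c ⊕ c
Sort:  c ⊕ c ⊕ c ⊕ c ⊗ d ⊕ d ⊕ d ⊗ d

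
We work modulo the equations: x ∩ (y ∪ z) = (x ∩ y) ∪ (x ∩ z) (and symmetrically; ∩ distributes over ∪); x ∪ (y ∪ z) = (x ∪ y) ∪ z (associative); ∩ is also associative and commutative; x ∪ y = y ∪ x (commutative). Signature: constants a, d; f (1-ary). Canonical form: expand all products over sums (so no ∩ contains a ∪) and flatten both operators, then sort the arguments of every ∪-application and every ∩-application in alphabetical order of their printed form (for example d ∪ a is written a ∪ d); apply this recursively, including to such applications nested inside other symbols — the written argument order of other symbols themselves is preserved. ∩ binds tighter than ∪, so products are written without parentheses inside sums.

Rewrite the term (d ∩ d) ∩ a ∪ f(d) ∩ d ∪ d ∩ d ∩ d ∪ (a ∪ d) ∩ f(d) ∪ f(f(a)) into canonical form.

Answer: a ∩ d ∩ d ∪ a ∩ f(d) ∪ d ∩ d ∩ d ∪ d ∩ f(d) ∪ d ∩ f(d) ∪ f(f(a))

Derivation:
Expand products over sums:  a ∩ d ∩ d ∪ d ∩ f(d) ∪ d ∩ d ∩ d ∪ a ∩ f(d) ∪ d ∩ f(d) ∪ f(f(a))
Sort:  a ∩ d ∩ d ∪ a ∩ f(d) ∪ d ∩ d ∩ d ∪ d ∩ f(d) ∪ d ∩ f(d) ∪ f(f(a))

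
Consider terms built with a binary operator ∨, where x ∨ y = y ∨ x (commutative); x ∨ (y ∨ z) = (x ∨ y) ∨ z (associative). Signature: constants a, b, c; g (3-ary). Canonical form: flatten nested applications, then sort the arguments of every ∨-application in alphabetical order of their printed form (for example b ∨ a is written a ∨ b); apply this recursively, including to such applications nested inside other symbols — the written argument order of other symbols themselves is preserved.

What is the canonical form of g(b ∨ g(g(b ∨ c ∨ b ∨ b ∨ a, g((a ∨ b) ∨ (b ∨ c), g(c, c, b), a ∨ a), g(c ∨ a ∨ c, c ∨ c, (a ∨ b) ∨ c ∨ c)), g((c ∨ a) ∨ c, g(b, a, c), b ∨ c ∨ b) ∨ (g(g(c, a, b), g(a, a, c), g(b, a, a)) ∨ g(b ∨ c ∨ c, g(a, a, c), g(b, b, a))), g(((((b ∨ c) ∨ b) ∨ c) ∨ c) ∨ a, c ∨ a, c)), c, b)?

Answer: g(b ∨ g(g(a ∨ b ∨ b ∨ b ∨ c, g(a ∨ b ∨ b ∨ c, g(c, c, b), a ∨ a), g(a ∨ c ∨ c, c ∨ c, a ∨ b ∨ c ∨ c)), g(a ∨ c ∨ c, g(b, a, c), b ∨ b ∨ c) ∨ g(b ∨ c ∨ c, g(a, a, c), g(b, b, a)) ∨ g(g(c, a, b), g(a, a, c), g(b, a, a)), g(a ∨ b ∨ b ∨ c ∨ c ∨ c, a ∨ c, c)), c, b)

Derivation:
Focus inside:  b ∨ g(g(b ∨ c ∨ b ∨ b ∨ a, g((a ∨ b) ∨ (b ∨ c), g(c, c, b), a ∨ a), g(c ∨ a ∨ c, c ∨ c, (a ∨ b) ∨ c ∨ c)), g((c ∨ a) ∨ c, g(b, a, c), b ∨ c ∨ b) ∨ (g(g(c, a, b), g(a, a, c), g(b, a, a)) ∨ g(b ∨ c ∨ c, g(a, a, c), g(b, b, a))), g(((((b ∨ c) ∨ b) ∨ c) ∨ c) ∨ a, c ∨ a, c))
Canonicalize subterm:  g(g(b ∨ c ∨ b ∨ b ∨ a, g((a ∨ b) ∨ (b ∨ c), g(c, c, b), a ∨ a), g(c ∨ a ∨ c, c ∨ c, (a ∨ b) ∨ c ∨ c)), g((c ∨ a) ∨ c, g(b, a, c), b ∨ c ∨ b) ∨ (g(g(c, a, b), g(a, a, c), g(b, a, a)) ∨ g(b ∨ c ∨ c, g(a, a, c), g(b, b, a))), g(((((b ∨ c) ∨ b) ∨ c) ∨ c) ∨ a, c ∨ a, c))  →  g(g(a ∨ b ∨ b ∨ b ∨ c, g(a ∨ b ∨ b ∨ c, g(c, c, b), a ∨ a), g(a ∨ c ∨ c, c ∨ c, a ∨ b ∨ c ∨ c)), g(a ∨ c ∨ c, g(b, a, c), b ∨ b ∨ c) ∨ g(b ∨ c ∨ c, g(a, a, c), g(b, b, a)) ∨ g(g(c, a, b), g(a, a, c), g(b, a, a)), g(a ∨ b ∨ b ∨ c ∨ c ∨ c, a ∨ c, c))
Sort:  b ∨ g(g(a ∨ b ∨ b ∨ b ∨ c, g(a ∨ b ∨ b ∨ c, g(c, c, b), a ∨ a), g(a ∨ c ∨ c, c ∨ c, a ∨ b ∨ c ∨ c)), g(a ∨ c ∨ c, g(b, a, c), b ∨ b ∨ c) ∨ g(b ∨ c ∨ c, g(a, a, c), g(b, b, a)) ∨ g(g(c, a, b), g(a, a, c), g(b, a, a)), g(a ∨ b ∨ b ∨ c ∨ c ∨ c, a ∨ c, c))
Rebuild:  g(b ∨ g(g(a ∨ b ∨ b ∨ b ∨ c, g(a ∨ b ∨ b ∨ c, g(c, c, b), a ∨ a), g(a ∨ c ∨ c, c ∨ c, a ∨ b ∨ c ∨ c)), g(a ∨ c ∨ c, g(b, a, c), b ∨ b ∨ c) ∨ g(b ∨ c ∨ c, g(a, a, c), g(b, b, a)) ∨ g(g(c, a, b), g(a, a, c), g(b, a, a)), g(a ∨ b ∨ b ∨ c ∨ c ∨ c, a ∨ c, c)), c, b)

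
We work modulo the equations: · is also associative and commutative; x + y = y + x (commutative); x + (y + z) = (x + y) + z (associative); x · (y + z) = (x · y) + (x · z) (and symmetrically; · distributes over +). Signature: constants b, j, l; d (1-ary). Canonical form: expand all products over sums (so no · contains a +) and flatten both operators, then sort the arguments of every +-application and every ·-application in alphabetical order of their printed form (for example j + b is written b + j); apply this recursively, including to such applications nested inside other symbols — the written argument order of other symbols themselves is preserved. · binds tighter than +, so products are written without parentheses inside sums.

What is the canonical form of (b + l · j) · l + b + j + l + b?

Answer: b + b + b · l + j + j · l · l + l

Derivation:
Distribute:  b · l + j · l · l + b + j + l + b
Sort:  b + b + b · l + j + j · l · l + l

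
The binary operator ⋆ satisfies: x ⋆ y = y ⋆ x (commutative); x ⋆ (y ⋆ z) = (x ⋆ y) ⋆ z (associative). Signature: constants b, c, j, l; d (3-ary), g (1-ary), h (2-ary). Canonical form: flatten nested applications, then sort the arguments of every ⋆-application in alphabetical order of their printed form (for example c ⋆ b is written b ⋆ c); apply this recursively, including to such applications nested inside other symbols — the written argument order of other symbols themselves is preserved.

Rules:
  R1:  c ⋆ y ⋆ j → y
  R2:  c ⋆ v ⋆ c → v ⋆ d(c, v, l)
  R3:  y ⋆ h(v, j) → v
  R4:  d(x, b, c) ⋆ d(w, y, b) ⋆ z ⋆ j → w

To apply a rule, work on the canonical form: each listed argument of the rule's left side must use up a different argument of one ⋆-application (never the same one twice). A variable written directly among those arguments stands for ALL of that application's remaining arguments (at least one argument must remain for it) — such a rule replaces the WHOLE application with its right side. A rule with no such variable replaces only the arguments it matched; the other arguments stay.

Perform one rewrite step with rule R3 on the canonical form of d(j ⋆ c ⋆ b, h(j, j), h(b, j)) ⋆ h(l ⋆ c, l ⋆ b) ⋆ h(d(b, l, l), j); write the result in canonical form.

Answer: d(b, l, l)

Derivation:
Canonical form:  d(b ⋆ c ⋆ j, h(j, j), h(b, j)) ⋆ h(c ⋆ l, b ⋆ l) ⋆ h(d(b, l, l), j)
R3 matches:  uses h(d(b, l, l), j);  v := d(b, l, l), y := d(b ⋆ c ⋆ j, h(j, j), h(b, j)) ⋆ h(c ⋆ l, b ⋆ l)
The extension variable absorbs all remaining arguments, so the whole application is rewritten.
New term:  d(b, l, l)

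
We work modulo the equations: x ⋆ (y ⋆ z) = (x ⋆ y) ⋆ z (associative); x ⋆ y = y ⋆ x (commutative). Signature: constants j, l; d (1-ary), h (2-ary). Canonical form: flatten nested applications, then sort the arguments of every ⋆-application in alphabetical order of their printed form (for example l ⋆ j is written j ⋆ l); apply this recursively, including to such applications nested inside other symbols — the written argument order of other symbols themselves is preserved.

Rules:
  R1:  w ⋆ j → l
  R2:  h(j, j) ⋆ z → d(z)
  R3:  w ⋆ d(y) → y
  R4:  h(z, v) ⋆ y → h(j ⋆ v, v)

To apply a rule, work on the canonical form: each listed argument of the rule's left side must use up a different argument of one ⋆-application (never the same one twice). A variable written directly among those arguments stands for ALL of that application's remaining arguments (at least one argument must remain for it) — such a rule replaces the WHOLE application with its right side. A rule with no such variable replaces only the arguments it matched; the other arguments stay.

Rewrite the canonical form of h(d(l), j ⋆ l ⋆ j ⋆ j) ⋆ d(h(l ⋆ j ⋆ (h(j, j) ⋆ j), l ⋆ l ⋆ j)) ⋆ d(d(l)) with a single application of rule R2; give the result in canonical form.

Answer: d(d(l)) ⋆ d(h(d(j ⋆ j ⋆ l), j ⋆ l ⋆ l)) ⋆ h(d(l), j ⋆ j ⋆ j ⋆ l)

Derivation:
Canonical form:  d(d(l)) ⋆ d(h(h(j, j) ⋆ j ⋆ j ⋆ l, j ⋆ l ⋆ l)) ⋆ h(d(l), j ⋆ j ⋆ j ⋆ l)
R2 matches:  uses h(j, j);  z := j ⋆ j ⋆ l
The extension variable absorbs all remaining arguments, so the whole application is rewritten.
Giving:  d(d(l)) ⋆ d(h(d(j ⋆ j ⋆ l), j ⋆ l ⋆ l)) ⋆ h(d(l), j ⋆ j ⋆ j ⋆ l)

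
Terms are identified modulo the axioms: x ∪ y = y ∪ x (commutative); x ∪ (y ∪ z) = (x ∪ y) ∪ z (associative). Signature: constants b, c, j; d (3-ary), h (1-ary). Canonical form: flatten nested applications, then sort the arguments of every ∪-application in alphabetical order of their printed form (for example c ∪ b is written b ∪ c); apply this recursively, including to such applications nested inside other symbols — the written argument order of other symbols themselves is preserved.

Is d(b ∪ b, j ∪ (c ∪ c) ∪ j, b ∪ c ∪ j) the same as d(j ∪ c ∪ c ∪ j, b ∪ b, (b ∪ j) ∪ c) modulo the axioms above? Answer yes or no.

Answer: no — d(b ∪ b, c ∪ c ∪ j ∪ j, b ∪ c ∪ j) vs d(c ∪ c ∪ j ∪ j, b ∪ b, b ∪ c ∪ j)

Derivation:
Left:  d(b ∪ b, j ∪ (c ∪ c) ∪ j, b ∪ c ∪ j)
  Work inside:  j ∪ (c ∪ c) ∪ j
  Merge nested applications:  j ∪ c ∪ c ∪ j
  Sort arguments:  c ∪ c ∪ j ∪ j
  Reassemble:  d(b ∪ b, c ∪ c ∪ j ∪ j, b ∪ c ∪ j)
Right:  d(j ∪ c ∪ c ∪ j, b ∪ b, (b ∪ j) ∪ c)
  Focus inside:  (b ∪ j) ∪ c
  Flatten:  b ∪ j ∪ c
  Sort:  b ∪ c ∪ j
  Reassemble:  d(c ∪ c ∪ j ∪ j, b ∪ b, b ∪ c ∪ j)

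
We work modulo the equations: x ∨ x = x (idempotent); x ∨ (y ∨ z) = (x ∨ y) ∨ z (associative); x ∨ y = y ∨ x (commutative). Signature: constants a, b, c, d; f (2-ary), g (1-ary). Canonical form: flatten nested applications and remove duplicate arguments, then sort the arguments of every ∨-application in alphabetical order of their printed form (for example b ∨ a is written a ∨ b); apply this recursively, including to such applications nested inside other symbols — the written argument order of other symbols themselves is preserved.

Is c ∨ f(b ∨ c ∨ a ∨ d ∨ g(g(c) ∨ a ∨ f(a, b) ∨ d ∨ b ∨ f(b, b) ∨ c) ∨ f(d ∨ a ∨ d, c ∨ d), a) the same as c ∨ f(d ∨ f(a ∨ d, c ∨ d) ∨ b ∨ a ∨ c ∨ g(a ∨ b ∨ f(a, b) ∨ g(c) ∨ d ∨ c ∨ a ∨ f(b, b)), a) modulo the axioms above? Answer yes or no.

Answer: yes — both canonical forms are c ∨ f(a ∨ b ∨ c ∨ d ∨ f(a ∨ d, c ∨ d) ∨ g(a ∨ b ∨ c ∨ d ∨ f(a, b) ∨ f(b, b) ∨ g(c)), a)

Derivation:
Left:  c ∨ f(b ∨ c ∨ a ∨ d ∨ g(g(c) ∨ a ∨ f(a, b) ∨ d ∨ b ∨ f(b, b) ∨ c) ∨ f(d ∨ a ∨ d, c ∨ d), a)
  Canonicalize subterm:  f(b ∨ c ∨ a ∨ d ∨ g(g(c) ∨ a ∨ f(a, b) ∨ d ∨ b ∨ f(b, b) ∨ c) ∨ f(d ∨ a ∨ d, c ∨ d), a)  →  f(a ∨ b ∨ c ∨ d ∨ f(a ∨ d, c ∨ d) ∨ g(a ∨ b ∨ c ∨ d ∨ f(a, b) ∨ f(b, b) ∨ g(c)), a)
  Sort arguments:  c ∨ f(a ∨ b ∨ c ∨ d ∨ f(a ∨ d, c ∨ d) ∨ g(a ∨ b ∨ c ∨ d ∨ f(a, b) ∨ f(b, b) ∨ g(c)), a)
Right:  c ∨ f(d ∨ f(a ∨ d, c ∨ d) ∨ b ∨ a ∨ c ∨ g(a ∨ b ∨ f(a, b) ∨ g(c) ∨ d ∨ c ∨ a ∨ f(b, b)), a)
  Inside:  f(d ∨ f(a ∨ d, c ∨ d) ∨ b ∨ a ∨ c ∨ g(a ∨ b ∨ f(a, b) ∨ g(c) ∨ d ∨ c ∨ a ∨ f(b, b)), a)  →  f(a ∨ b ∨ c ∨ d ∨ f(a ∨ d, c ∨ d) ∨ g(a ∨ b ∨ c ∨ d ∨ f(a, b) ∨ f(b, b) ∨ g(c)), a)
  Order the arguments:  c ∨ f(a ∨ b ∨ c ∨ d ∨ f(a ∨ d, c ∨ d) ∨ g(a ∨ b ∨ c ∨ d ∨ f(a, b) ∨ f(b, b) ∨ g(c)), a)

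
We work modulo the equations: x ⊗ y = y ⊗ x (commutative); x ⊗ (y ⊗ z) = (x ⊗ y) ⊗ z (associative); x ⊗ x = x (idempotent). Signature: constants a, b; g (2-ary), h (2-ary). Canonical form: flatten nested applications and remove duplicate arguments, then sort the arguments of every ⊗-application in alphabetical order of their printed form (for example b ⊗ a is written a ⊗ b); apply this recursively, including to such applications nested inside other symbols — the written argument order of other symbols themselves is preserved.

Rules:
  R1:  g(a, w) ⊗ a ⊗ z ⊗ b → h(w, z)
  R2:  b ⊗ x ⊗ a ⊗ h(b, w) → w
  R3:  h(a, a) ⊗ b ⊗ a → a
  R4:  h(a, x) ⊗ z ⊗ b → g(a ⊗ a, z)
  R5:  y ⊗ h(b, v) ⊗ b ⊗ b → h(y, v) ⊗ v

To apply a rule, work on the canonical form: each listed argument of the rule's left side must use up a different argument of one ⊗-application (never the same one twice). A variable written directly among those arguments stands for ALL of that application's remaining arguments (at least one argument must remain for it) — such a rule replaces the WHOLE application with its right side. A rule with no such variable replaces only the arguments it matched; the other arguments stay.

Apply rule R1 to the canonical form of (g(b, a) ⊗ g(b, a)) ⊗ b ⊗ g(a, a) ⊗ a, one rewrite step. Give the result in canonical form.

Canonical form:  a ⊗ b ⊗ g(a, a) ⊗ g(b, a)
Apply R1:  consuming a, b, g(a, a);  w := a, z := g(b, a)
The extension variable absorbs all remaining arguments, so the whole application is rewritten.
Giving:  h(a, g(b, a))

Answer: h(a, g(b, a))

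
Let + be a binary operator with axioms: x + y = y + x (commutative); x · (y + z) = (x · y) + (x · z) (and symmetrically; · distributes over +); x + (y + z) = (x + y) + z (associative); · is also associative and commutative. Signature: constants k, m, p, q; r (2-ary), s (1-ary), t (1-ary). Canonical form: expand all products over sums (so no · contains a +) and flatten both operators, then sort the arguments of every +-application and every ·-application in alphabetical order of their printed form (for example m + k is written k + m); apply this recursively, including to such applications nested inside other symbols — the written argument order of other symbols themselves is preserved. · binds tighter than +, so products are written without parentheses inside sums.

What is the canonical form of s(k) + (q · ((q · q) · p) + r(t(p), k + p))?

Answer: p · q · q · q + r(t(p), k + p) + s(k)

Derivation:
Un-nest:  s(k) + p · q · q · q + r(t(p), k + p)
Sort:  p · q · q · q + r(t(p), k + p) + s(k)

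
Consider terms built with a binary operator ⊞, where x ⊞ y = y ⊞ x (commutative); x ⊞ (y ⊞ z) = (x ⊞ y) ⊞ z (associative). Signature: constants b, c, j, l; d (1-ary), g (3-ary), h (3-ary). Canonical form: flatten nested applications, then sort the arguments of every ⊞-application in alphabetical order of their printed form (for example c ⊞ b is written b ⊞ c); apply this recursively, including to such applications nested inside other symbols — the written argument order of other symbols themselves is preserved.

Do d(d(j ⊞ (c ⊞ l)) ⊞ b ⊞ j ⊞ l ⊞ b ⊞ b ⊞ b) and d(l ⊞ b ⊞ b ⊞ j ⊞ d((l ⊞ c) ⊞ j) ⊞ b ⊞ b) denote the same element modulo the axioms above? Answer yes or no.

Left:  d(d(j ⊞ (c ⊞ l)) ⊞ b ⊞ j ⊞ l ⊞ b ⊞ b ⊞ b)
  Descend into:  d(j ⊞ (c ⊞ l)) ⊞ b ⊞ j ⊞ l ⊞ b ⊞ b ⊞ b
  Simplify inside:  d(j ⊞ (c ⊞ l))  →  d(c ⊞ j ⊞ l)
  Sort arguments:  b ⊞ b ⊞ b ⊞ b ⊞ d(c ⊞ j ⊞ l) ⊞ j ⊞ l
  Rebuild:  d(b ⊞ b ⊞ b ⊞ b ⊞ d(c ⊞ j ⊞ l) ⊞ j ⊞ l)
Right:  d(l ⊞ b ⊞ b ⊞ j ⊞ d((l ⊞ c) ⊞ j) ⊞ b ⊞ b)
  Work inside:  l ⊞ b ⊞ b ⊞ j ⊞ d((l ⊞ c) ⊞ j) ⊞ b ⊞ b
  Inside:  d((l ⊞ c) ⊞ j)  →  d(c ⊞ j ⊞ l)
  Sort arguments:  b ⊞ b ⊞ b ⊞ b ⊞ d(c ⊞ j ⊞ l) ⊞ j ⊞ l
  Rebuild:  d(b ⊞ b ⊞ b ⊞ b ⊞ d(c ⊞ j ⊞ l) ⊞ j ⊞ l)

Answer: yes — both canonical forms are d(b ⊞ b ⊞ b ⊞ b ⊞ d(c ⊞ j ⊞ l) ⊞ j ⊞ l)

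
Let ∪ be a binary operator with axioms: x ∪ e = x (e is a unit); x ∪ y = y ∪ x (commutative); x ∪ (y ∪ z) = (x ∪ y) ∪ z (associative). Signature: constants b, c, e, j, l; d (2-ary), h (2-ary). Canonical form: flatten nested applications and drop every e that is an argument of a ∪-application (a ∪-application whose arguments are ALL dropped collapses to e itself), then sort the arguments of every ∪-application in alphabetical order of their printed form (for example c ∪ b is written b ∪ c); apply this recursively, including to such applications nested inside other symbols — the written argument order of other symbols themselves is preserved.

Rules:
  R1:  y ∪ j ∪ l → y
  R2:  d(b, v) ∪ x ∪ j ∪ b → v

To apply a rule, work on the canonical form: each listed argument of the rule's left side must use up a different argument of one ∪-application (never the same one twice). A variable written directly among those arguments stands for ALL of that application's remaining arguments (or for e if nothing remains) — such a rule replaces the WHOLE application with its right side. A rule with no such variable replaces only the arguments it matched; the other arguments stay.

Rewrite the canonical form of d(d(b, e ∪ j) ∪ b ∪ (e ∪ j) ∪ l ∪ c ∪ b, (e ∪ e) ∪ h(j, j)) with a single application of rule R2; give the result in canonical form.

Canonical form:  d(b ∪ b ∪ c ∪ d(b, j) ∪ j ∪ l, h(j, j))
Match R2:  consume b, d(b, j), j;  v := j, x := b ∪ c ∪ l
Every leftover argument binds to the variable; the entire application is replaced.
Result:  d(j, h(j, j))

Answer: d(j, h(j, j))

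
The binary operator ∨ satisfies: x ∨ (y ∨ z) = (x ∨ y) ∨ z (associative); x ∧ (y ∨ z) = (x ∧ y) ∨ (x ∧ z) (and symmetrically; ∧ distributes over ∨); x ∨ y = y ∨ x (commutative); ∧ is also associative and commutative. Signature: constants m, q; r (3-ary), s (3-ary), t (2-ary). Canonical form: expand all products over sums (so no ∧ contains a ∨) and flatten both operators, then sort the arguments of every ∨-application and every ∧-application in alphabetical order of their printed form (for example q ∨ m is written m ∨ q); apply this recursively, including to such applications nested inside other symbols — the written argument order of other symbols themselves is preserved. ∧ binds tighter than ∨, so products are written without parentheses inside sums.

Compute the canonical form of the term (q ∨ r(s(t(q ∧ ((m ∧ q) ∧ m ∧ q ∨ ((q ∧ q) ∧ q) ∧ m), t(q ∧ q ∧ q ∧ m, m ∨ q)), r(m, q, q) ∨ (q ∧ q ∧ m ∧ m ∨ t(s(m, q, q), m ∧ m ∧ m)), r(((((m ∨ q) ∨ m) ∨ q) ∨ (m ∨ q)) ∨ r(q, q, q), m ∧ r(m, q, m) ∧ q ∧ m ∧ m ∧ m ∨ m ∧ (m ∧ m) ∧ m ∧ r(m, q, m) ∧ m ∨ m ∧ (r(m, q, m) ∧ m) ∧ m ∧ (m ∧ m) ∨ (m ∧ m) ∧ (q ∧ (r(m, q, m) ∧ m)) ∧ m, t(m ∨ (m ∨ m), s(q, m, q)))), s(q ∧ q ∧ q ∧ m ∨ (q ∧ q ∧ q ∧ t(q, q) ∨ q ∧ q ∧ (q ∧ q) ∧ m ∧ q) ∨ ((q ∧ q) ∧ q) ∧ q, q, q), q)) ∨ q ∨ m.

Distribute:  q ∨ r(s(t(m ∧ m ∧ q ∧ q ∧ q ∨ m ∧ q ∧ q ∧ q ∧ q, t(m ∧ q ∧ q ∧ q, m ∨ q)), m ∧ m ∧ q ∧ q ∨ r(m, q, q) ∨ t(s(m, q, q), m ∧ m ∧ m), r(m ∨ m ∨ m ∨ q ∨ q ∨ q ∨ r(q, q, q), m ∧ m ∧ m ∧ m ∧ m ∧ r(m, q, m) ∨ m ∧ m ∧ m ∧ m ∧ m ∧ r(m, q, m) ∨ m ∧ m ∧ m ∧ m ∧ q ∧ r(m, q, m) ∨ m ∧ m ∧ m ∧ m ∧ q ∧ r(m, q, m), t(m ∨ m ∨ m, s(q, m, q)))), s(m ∧ q ∧ q ∧ q ∨ m ∧ q ∧ q ∧ q ∧ q ∧ q ∨ q ∧ q ∧ q ∧ q ∨ q ∧ q ∧ q ∧ t(q, q), q, q), q) ∨ q ∨ m
Sort:  m ∨ q ∨ q ∨ r(s(t(m ∧ m ∧ q ∧ q ∧ q ∨ m ∧ q ∧ q ∧ q ∧ q, t(m ∧ q ∧ q ∧ q, m ∨ q)), m ∧ m ∧ q ∧ q ∨ r(m, q, q) ∨ t(s(m, q, q), m ∧ m ∧ m), r(m ∨ m ∨ m ∨ q ∨ q ∨ q ∨ r(q, q, q), m ∧ m ∧ m ∧ m ∧ m ∧ r(m, q, m) ∨ m ∧ m ∧ m ∧ m ∧ m ∧ r(m, q, m) ∨ m ∧ m ∧ m ∧ m ∧ q ∧ r(m, q, m) ∨ m ∧ m ∧ m ∧ m ∧ q ∧ r(m, q, m), t(m ∨ m ∨ m, s(q, m, q)))), s(m ∧ q ∧ q ∧ q ∨ m ∧ q ∧ q ∧ q ∧ q ∧ q ∨ q ∧ q ∧ q ∧ q ∨ q ∧ q ∧ q ∧ t(q, q), q, q), q)

Answer: m ∨ q ∨ q ∨ r(s(t(m ∧ m ∧ q ∧ q ∧ q ∨ m ∧ q ∧ q ∧ q ∧ q, t(m ∧ q ∧ q ∧ q, m ∨ q)), m ∧ m ∧ q ∧ q ∨ r(m, q, q) ∨ t(s(m, q, q), m ∧ m ∧ m), r(m ∨ m ∨ m ∨ q ∨ q ∨ q ∨ r(q, q, q), m ∧ m ∧ m ∧ m ∧ m ∧ r(m, q, m) ∨ m ∧ m ∧ m ∧ m ∧ m ∧ r(m, q, m) ∨ m ∧ m ∧ m ∧ m ∧ q ∧ r(m, q, m) ∨ m ∧ m ∧ m ∧ m ∧ q ∧ r(m, q, m), t(m ∨ m ∨ m, s(q, m, q)))), s(m ∧ q ∧ q ∧ q ∨ m ∧ q ∧ q ∧ q ∧ q ∧ q ∨ q ∧ q ∧ q ∧ q ∨ q ∧ q ∧ q ∧ t(q, q), q, q), q)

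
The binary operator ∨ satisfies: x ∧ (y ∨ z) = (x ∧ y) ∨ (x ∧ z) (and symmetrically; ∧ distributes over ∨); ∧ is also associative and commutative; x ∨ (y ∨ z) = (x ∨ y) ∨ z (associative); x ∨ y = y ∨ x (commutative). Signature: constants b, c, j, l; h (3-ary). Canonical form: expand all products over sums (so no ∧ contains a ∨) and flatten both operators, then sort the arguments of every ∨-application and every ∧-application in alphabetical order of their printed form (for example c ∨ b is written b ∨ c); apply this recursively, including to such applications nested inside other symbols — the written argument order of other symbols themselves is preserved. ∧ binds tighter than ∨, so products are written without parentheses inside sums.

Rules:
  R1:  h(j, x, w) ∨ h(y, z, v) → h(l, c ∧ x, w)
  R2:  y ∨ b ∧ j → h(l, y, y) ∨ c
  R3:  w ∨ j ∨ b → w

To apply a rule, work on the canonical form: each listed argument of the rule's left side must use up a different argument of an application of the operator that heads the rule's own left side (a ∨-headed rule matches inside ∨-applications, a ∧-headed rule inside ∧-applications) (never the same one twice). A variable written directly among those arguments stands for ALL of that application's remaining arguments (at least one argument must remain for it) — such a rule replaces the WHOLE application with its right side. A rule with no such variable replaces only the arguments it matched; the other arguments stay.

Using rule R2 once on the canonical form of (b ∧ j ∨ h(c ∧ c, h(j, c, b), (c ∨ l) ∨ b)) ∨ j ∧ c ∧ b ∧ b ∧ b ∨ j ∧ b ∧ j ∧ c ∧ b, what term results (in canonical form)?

Answer: c ∨ h(l, b ∧ b ∧ b ∧ c ∧ j ∨ b ∧ b ∧ c ∧ j ∧ j ∨ h(c ∧ c, h(j, c, b), b ∨ c ∨ l), b ∧ b ∧ b ∧ c ∧ j ∨ b ∧ b ∧ c ∧ j ∧ j ∨ h(c ∧ c, h(j, c, b), b ∨ c ∨ l))

Derivation:
Canonical form:  b ∧ b ∧ b ∧ c ∧ j ∨ b ∧ b ∧ c ∧ j ∧ j ∨ b ∧ j ∨ h(c ∧ c, h(j, c, b), b ∨ c ∨ l)
Apply R2:  consuming b ∧ j;  y := b ∧ b ∧ b ∧ c ∧ j ∨ b ∧ b ∧ c ∧ j ∧ j ∨ h(c ∧ c, h(j, c, b), b ∨ c ∨ l)
The variable takes the whole remainder — replace the entire application.
New term:  c ∨ h(l, b ∧ b ∧ b ∧ c ∧ j ∨ b ∧ b ∧ c ∧ j ∧ j ∨ h(c ∧ c, h(j, c, b), b ∨ c ∨ l), b ∧ b ∧ b ∧ c ∧ j ∨ b ∧ b ∧ c ∧ j ∧ j ∨ h(c ∧ c, h(j, c, b), b ∨ c ∨ l))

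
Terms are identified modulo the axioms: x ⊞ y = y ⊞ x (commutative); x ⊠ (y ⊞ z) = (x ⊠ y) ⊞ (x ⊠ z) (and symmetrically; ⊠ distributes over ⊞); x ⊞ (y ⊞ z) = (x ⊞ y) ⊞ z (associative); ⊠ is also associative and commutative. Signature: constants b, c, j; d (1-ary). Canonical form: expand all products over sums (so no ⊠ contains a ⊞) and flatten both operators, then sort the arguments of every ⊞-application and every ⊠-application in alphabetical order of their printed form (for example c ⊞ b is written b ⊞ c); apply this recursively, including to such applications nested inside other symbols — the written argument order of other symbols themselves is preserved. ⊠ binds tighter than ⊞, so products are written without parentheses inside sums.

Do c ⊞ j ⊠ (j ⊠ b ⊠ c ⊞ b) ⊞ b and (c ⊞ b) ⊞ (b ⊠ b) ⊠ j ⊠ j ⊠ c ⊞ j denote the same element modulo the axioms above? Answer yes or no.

Answer: no — b ⊞ b ⊠ c ⊠ j ⊠ j ⊞ b ⊠ j ⊞ c vs b ⊞ b ⊠ b ⊠ c ⊠ j ⊠ j ⊞ c ⊞ j

Derivation:
Left:  c ⊞ j ⊠ (j ⊠ b ⊠ c ⊞ b) ⊞ b
  Expand products over sums:  c ⊞ b ⊠ c ⊠ j ⊠ j ⊞ b ⊠ j ⊞ b
  Sort arguments:  b ⊞ b ⊠ c ⊠ j ⊠ j ⊞ b ⊠ j ⊞ c
Right:  (c ⊞ b) ⊞ (b ⊠ b) ⊠ j ⊠ j ⊠ c ⊞ j
  Merge nested applications:  c ⊞ b ⊞ b ⊠ b ⊠ c ⊠ j ⊠ j ⊞ j
  Order the arguments:  b ⊞ b ⊠ b ⊠ c ⊠ j ⊠ j ⊞ c ⊞ j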